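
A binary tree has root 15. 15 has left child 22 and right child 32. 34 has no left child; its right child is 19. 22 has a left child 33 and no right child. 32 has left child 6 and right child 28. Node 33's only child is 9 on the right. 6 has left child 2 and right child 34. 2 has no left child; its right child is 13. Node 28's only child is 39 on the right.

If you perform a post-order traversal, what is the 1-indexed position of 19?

Post-order visits the left subtree, then the right subtree, then the node.
At 15: go left to 22.
  At 22: go left to 33.
    At 33: no left child.
    At 33: go right to 9.
      9 is a leaf — visit 9.
    Visit 33.
  At 22: no right child.
  Visit 22.
At 15: go right to 32.
  At 32: go left to 6.
    At 6: go left to 2.
      At 2: no left child.
      At 2: go right to 13.
        13 is a leaf — visit 13.
      Visit 2.
    At 6: go right to 34.
      At 34: no left child.
      At 34: go right to 19.
        19 is a leaf — visit 19.
      Visit 34.
    Visit 6.
  At 32: go right to 28.
    At 28: no left child.
    At 28: go right to 39.
      39 is a leaf — visit 39.
    Visit 28.
  Visit 32.
Visit 15.
Full post-order sequence: 9, 33, 22, 13, 2, 19, 34, 6, 39, 28, 32, 15.

6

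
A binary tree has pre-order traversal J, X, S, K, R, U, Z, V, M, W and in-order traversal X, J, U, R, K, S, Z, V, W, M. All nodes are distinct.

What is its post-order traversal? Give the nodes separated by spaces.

X U R K W M V Z S J

The first element of pre-order is the root; it splits in-order into left and right subtrees.
Root J: left subtree has 1 node {X}, right has 8 {U, R, K, S, Z, V, W, M}.
  Root S: left subtree has 3 nodes {U, R, K}, right has 4 {Z, V, W, M}.
    Root K: left subtree has 2 nodes {U, R}, right has 0 { }.
      Root R: left subtree has 1 node {U}, right has 0 { }.
    Root Z: left subtree has 0 nodes { }, right has 3 {V, W, M}.
      Root V: left subtree has 0 nodes { }, right has 2 {W, M}.
        Root M: left subtree has 1 node {W}, right has 0 { }.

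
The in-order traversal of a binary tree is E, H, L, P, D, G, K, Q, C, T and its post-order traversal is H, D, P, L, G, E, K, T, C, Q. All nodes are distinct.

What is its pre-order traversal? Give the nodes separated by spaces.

The last element of post-order is the root; it splits in-order into left and right subtrees.
Root Q: left subtree has 7 nodes {E, H, L, P, D, G, K}, right has 2 {C, T}.
  Root K: left subtree has 6 nodes {E, H, L, P, D, G}, right has 0 { }.
    Root E: left subtree has 0 nodes { }, right has 5 {H, L, P, D, G}.
      Root G: left subtree has 4 nodes {H, L, P, D}, right has 0 { }.
        Root L: left subtree has 1 node {H}, right has 2 {P, D}.
          Root P: left subtree has 0 nodes { }, right has 1 {D}.
  Root C: left subtree has 0 nodes { }, right has 1 {T}.

Q K E G L H P D C T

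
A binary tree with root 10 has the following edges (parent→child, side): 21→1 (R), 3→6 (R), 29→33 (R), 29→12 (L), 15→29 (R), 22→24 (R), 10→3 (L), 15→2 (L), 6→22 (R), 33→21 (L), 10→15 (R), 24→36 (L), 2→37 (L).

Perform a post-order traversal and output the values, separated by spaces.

36 24 22 6 3 37 2 12 1 21 33 29 15 10

Post-order visits the left subtree, then the right subtree, then the node.
At 10: go left to 3.
  At 3: no left child.
  At 3: go right to 6.
    At 6: no left child.
    At 6: go right to 22.
      At 22: no left child.
      At 22: go right to 24.
        At 24: go left to 36.
          36 is a leaf — visit 36.
        At 24: no right child.
        Visit 24.
      Visit 22.
    Visit 6.
  Visit 3.
At 10: go right to 15.
  At 15: go left to 2.
    At 2: go left to 37.
      37 is a leaf — visit 37.
    At 2: no right child.
    Visit 2.
  At 15: go right to 29.
    At 29: go left to 12.
      12 is a leaf — visit 12.
    At 29: go right to 33.
      At 33: go left to 21.
        At 21: no left child.
        At 21: go right to 1.
          1 is a leaf — visit 1.
        Visit 21.
      At 33: no right child.
      Visit 33.
    Visit 29.
  Visit 15.
Visit 10.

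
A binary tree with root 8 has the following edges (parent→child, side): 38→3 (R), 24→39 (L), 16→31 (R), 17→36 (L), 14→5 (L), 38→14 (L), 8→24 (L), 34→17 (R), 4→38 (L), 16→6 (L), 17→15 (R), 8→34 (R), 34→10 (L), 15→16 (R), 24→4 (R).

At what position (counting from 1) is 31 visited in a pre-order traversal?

16

Pre-order visits the node, then its left subtree, then its right subtree.
Visit 8.
At 8: go left to 24.
  Visit 24.
  At 24: go left to 39.
    39 is a leaf — visit 39.
  At 24: go right to 4.
    Visit 4.
    At 4: go left to 38.
      Visit 38.
      At 38: go left to 14.
        Visit 14.
        At 14: go left to 5.
          5 is a leaf — visit 5.
        At 14: no right child.
      At 38: go right to 3.
        3 is a leaf — visit 3.
    At 4: no right child.
At 8: go right to 34.
  Visit 34.
  At 34: go left to 10.
    10 is a leaf — visit 10.
  At 34: go right to 17.
    Visit 17.
    At 17: go left to 36.
      36 is a leaf — visit 36.
    At 17: go right to 15.
      Visit 15.
      At 15: no left child.
      At 15: go right to 16.
        Visit 16.
        At 16: go left to 6.
          6 is a leaf — visit 6.
        At 16: go right to 31.
          31 is a leaf — visit 31.
Full pre-order sequence: 8, 24, 39, 4, 38, 14, 5, 3, 34, 10, 17, 36, 15, 16, 6, 31.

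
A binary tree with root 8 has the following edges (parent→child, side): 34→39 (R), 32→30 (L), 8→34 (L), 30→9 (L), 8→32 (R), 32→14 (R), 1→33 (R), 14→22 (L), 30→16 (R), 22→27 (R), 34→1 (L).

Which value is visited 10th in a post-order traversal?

Post-order visits the left subtree, then the right subtree, then the node.
At 8: go left to 34.
  At 34: go left to 1.
    At 1: no left child.
    At 1: go right to 33.
      33 is a leaf — visit 33.
    Visit 1.
  At 34: go right to 39.
    39 is a leaf — visit 39.
  Visit 34.
At 8: go right to 32.
  At 32: go left to 30.
    At 30: go left to 9.
      9 is a leaf — visit 9.
    At 30: go right to 16.
      16 is a leaf — visit 16.
    Visit 30.
  At 32: go right to 14.
    At 14: go left to 22.
      At 22: no left child.
      At 22: go right to 27.
        27 is a leaf — visit 27.
      Visit 22.
    At 14: no right child.
    Visit 14.
  Visit 32.
Visit 8.
Full post-order sequence: 33, 1, 39, 34, 9, 16, 30, 27, 22, 14, 32, 8.

14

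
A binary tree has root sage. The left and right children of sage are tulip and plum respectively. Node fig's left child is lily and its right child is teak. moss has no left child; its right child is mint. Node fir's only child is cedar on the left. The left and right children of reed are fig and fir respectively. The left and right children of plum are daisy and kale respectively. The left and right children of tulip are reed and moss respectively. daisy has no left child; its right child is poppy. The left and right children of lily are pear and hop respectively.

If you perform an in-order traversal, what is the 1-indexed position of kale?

16

In-order visits the left subtree, then the node, then the right subtree.
At sage: go left to tulip.
  At tulip: go left to reed.
    At reed: go left to fig.
      At fig: go left to lily.
        At lily: go left to pear.
          pear is a leaf — visit pear.
        Visit lily.
        At lily: go right to hop.
          hop is a leaf — visit hop.
      Visit fig.
      At fig: go right to teak.
        teak is a leaf — visit teak.
    Visit reed.
    At reed: go right to fir.
      At fir: go left to cedar.
        cedar is a leaf — visit cedar.
      Visit fir.
      At fir: no right child.
  Visit tulip.
  At tulip: go right to moss.
    At moss: no left child.
    Visit moss.
    At moss: go right to mint.
      mint is a leaf — visit mint.
Visit sage.
At sage: go right to plum.
  At plum: go left to daisy.
    At daisy: no left child.
    Visit daisy.
    At daisy: go right to poppy.
      poppy is a leaf — visit poppy.
  Visit plum.
  At plum: go right to kale.
    kale is a leaf — visit kale.
Full in-order sequence: pear, lily, hop, fig, teak, reed, cedar, fir, tulip, moss, mint, sage, daisy, poppy, plum, kale.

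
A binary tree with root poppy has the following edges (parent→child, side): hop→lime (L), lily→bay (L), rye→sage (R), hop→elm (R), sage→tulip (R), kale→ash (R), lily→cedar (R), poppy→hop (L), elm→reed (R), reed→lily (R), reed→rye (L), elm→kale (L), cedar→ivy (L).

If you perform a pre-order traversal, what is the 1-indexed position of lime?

3

Pre-order visits the node, then its left subtree, then its right subtree.
Visit poppy.
At poppy: go left to hop.
  Visit hop.
  At hop: go left to lime.
    lime is a leaf — visit lime.
  At hop: go right to elm.
    Visit elm.
    At elm: go left to kale.
      Visit kale.
      At kale: no left child.
      At kale: go right to ash.
        ash is a leaf — visit ash.
    At elm: go right to reed.
      Visit reed.
      At reed: go left to rye.
        Visit rye.
        At rye: no left child.
        At rye: go right to sage.
          Visit sage.
          At sage: no left child.
          At sage: go right to tulip.
            tulip is a leaf — visit tulip.
      At reed: go right to lily.
        Visit lily.
        At lily: go left to bay.
          bay is a leaf — visit bay.
        At lily: go right to cedar.
          Visit cedar.
          At cedar: go left to ivy.
            ivy is a leaf — visit ivy.
          At cedar: no right child.
At poppy: no right child.
Full pre-order sequence: poppy, hop, lime, elm, kale, ash, reed, rye, sage, tulip, lily, bay, cedar, ivy.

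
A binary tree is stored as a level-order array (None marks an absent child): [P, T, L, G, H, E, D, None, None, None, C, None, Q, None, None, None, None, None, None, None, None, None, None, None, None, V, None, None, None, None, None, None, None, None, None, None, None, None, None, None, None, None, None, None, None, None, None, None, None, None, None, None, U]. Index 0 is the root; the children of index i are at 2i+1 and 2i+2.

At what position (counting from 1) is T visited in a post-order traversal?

4

Post-order visits the left subtree, then the right subtree, then the node.
At P: go left to T.
  At T: go left to G.
    G is a leaf — visit G.
  At T: go right to H.
    At H: no left child.
    At H: go right to C.
      C is a leaf — visit C.
    Visit H.
  Visit T.
At P: go right to L.
  At L: go left to E.
    At E: no left child.
    At E: go right to Q.
      At Q: go left to V.
        At V: no left child.
        At V: go right to U.
          U is a leaf — visit U.
        Visit V.
      At Q: no right child.
      Visit Q.
    Visit E.
  At L: go right to D.
    D is a leaf — visit D.
  Visit L.
Visit P.
Full post-order sequence: G, C, H, T, U, V, Q, E, D, L, P.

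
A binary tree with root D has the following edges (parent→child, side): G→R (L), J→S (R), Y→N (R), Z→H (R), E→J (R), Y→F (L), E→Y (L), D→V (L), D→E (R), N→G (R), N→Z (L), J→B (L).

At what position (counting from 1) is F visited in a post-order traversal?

Post-order visits the left subtree, then the right subtree, then the node.
At D: go left to V.
  V is a leaf — visit V.
At D: go right to E.
  At E: go left to Y.
    At Y: go left to F.
      F is a leaf — visit F.
    At Y: go right to N.
      At N: go left to Z.
        At Z: no left child.
        At Z: go right to H.
          H is a leaf — visit H.
        Visit Z.
      At N: go right to G.
        At G: go left to R.
          R is a leaf — visit R.
        At G: no right child.
        Visit G.
      Visit N.
    Visit Y.
  At E: go right to J.
    At J: go left to B.
      B is a leaf — visit B.
    At J: go right to S.
      S is a leaf — visit S.
    Visit J.
  Visit E.
Visit D.
Full post-order sequence: V, F, H, Z, R, G, N, Y, B, S, J, E, D.

2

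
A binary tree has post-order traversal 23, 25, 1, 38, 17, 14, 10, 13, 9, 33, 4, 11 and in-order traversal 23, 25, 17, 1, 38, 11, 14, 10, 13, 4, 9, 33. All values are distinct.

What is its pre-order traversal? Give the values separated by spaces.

11 17 25 23 38 1 4 13 10 14 33 9

The last element of post-order is the root; it splits in-order into left and right subtrees.
Root 11: left subtree has 5 nodes {23, 25, 17, 1, 38}, right has 6 {14, 10, 13, 4, 9, 33}.
  Root 17: left subtree has 2 nodes {23, 25}, right has 2 {1, 38}.
    Root 25: left subtree has 1 node {23}, right has 0 { }.
    Root 38: left subtree has 1 node {1}, right has 0 { }.
  Root 4: left subtree has 3 nodes {14, 10, 13}, right has 2 {9, 33}.
    Root 13: left subtree has 2 nodes {14, 10}, right has 0 { }.
      Root 10: left subtree has 1 node {14}, right has 0 { }.
    Root 33: left subtree has 1 node {9}, right has 0 { }.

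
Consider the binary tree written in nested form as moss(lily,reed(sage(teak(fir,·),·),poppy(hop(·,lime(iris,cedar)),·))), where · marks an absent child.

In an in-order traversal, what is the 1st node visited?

lily

In-order visits the left subtree, then the node, then the right subtree.
At moss: go left to lily.
  lily is a leaf — visit lily.
Visit moss.
At moss: go right to reed.
  At reed: go left to sage.
    At sage: go left to teak.
      At teak: go left to fir.
        fir is a leaf — visit fir.
      Visit teak.
      At teak: no right child.
    Visit sage.
    At sage: no right child.
  Visit reed.
  At reed: go right to poppy.
    At poppy: go left to hop.
      At hop: no left child.
      Visit hop.
      At hop: go right to lime.
        At lime: go left to iris.
          iris is a leaf — visit iris.
        Visit lime.
        At lime: go right to cedar.
          cedar is a leaf — visit cedar.
    Visit poppy.
    At poppy: no right child.
Full in-order sequence: lily, moss, fir, teak, sage, reed, hop, iris, lime, cedar, poppy.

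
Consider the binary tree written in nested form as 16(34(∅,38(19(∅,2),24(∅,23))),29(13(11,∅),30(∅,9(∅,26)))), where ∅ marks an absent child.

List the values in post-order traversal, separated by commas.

2, 19, 23, 24, 38, 34, 11, 13, 26, 9, 30, 29, 16

Post-order visits the left subtree, then the right subtree, then the node.
At 16: go left to 34.
  At 34: no left child.
  At 34: go right to 38.
    At 38: go left to 19.
      At 19: no left child.
      At 19: go right to 2.
        2 is a leaf — visit 2.
      Visit 19.
    At 38: go right to 24.
      At 24: no left child.
      At 24: go right to 23.
        23 is a leaf — visit 23.
      Visit 24.
    Visit 38.
  Visit 34.
At 16: go right to 29.
  At 29: go left to 13.
    At 13: go left to 11.
      11 is a leaf — visit 11.
    At 13: no right child.
    Visit 13.
  At 29: go right to 30.
    At 30: no left child.
    At 30: go right to 9.
      At 9: no left child.
      At 9: go right to 26.
        26 is a leaf — visit 26.
      Visit 9.
    Visit 30.
  Visit 29.
Visit 16.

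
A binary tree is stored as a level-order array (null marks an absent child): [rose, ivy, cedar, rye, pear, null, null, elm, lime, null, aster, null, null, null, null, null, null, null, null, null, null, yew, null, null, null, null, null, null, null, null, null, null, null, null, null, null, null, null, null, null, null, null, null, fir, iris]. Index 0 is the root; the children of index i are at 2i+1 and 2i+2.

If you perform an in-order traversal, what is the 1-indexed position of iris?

8

In-order visits the left subtree, then the node, then the right subtree.
At rose: go left to ivy.
  At ivy: go left to rye.
    At rye: go left to elm.
      elm is a leaf — visit elm.
    Visit rye.
    At rye: go right to lime.
      lime is a leaf — visit lime.
  Visit ivy.
  At ivy: go right to pear.
    At pear: no left child.
    Visit pear.
    At pear: go right to aster.
      At aster: go left to yew.
        At yew: go left to fir.
          fir is a leaf — visit fir.
        Visit yew.
        At yew: go right to iris.
          iris is a leaf — visit iris.
      Visit aster.
      At aster: no right child.
Visit rose.
At rose: go right to cedar.
  cedar is a leaf — visit cedar.
Full in-order sequence: elm, rye, lime, ivy, pear, fir, yew, iris, aster, rose, cedar.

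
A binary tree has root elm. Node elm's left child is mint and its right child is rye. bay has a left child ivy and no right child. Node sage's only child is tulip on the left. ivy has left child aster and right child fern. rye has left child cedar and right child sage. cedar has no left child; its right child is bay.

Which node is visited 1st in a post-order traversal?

Post-order visits the left subtree, then the right subtree, then the node.
At elm: go left to mint.
  mint is a leaf — visit mint.
At elm: go right to rye.
  At rye: go left to cedar.
    At cedar: no left child.
    At cedar: go right to bay.
      At bay: go left to ivy.
        At ivy: go left to aster.
          aster is a leaf — visit aster.
        At ivy: go right to fern.
          fern is a leaf — visit fern.
        Visit ivy.
      At bay: no right child.
      Visit bay.
    Visit cedar.
  At rye: go right to sage.
    At sage: go left to tulip.
      tulip is a leaf — visit tulip.
    At sage: no right child.
    Visit sage.
  Visit rye.
Visit elm.
Full post-order sequence: mint, aster, fern, ivy, bay, cedar, tulip, sage, rye, elm.

mint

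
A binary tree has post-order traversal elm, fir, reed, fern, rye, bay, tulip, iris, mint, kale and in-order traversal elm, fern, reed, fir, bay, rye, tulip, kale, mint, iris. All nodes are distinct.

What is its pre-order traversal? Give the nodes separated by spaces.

kale tulip bay fern elm reed fir rye mint iris

The last element of post-order is the root; it splits in-order into left and right subtrees.
Root kale: left subtree has 7 nodes {elm, fern, reed, fir, bay, rye, tulip}, right has 2 {mint, iris}.
  Root tulip: left subtree has 6 nodes {elm, fern, reed, fir, bay, rye}, right has 0 { }.
    Root bay: left subtree has 4 nodes {elm, fern, reed, fir}, right has 1 {rye}.
      Root fern: left subtree has 1 node {elm}, right has 2 {reed, fir}.
        Root reed: left subtree has 0 nodes { }, right has 1 {fir}.
  Root mint: left subtree has 0 nodes { }, right has 1 {iris}.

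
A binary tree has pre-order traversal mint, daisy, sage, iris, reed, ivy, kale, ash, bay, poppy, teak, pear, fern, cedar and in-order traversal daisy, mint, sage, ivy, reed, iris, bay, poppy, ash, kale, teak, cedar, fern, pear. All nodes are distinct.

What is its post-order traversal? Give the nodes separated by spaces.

daisy ivy reed poppy bay ash cedar fern pear teak kale iris sage mint

The first element of pre-order is the root; it splits in-order into left and right subtrees.
Root mint: left subtree has 1 node {daisy}, right has 12 {sage, ivy, reed, iris, bay, poppy, ash, kale, teak, cedar, fern, pear}.
  Root sage: left subtree has 0 nodes { }, right has 11 {ivy, reed, iris, bay, poppy, ash, kale, teak, cedar, fern, pear}.
    Root iris: left subtree has 2 nodes {ivy, reed}, right has 8 {bay, poppy, ash, kale, teak, cedar, fern, pear}.
      Root reed: left subtree has 1 node {ivy}, right has 0 { }.
      Root kale: left subtree has 3 nodes {bay, poppy, ash}, right has 4 {teak, cedar, fern, pear}.
        Root ash: left subtree has 2 nodes {bay, poppy}, right has 0 { }.
          Root bay: left subtree has 0 nodes { }, right has 1 {poppy}.
        Root teak: left subtree has 0 nodes { }, right has 3 {cedar, fern, pear}.
          Root pear: left subtree has 2 nodes {cedar, fern}, right has 0 { }.
            Root fern: left subtree has 1 node {cedar}, right has 0 { }.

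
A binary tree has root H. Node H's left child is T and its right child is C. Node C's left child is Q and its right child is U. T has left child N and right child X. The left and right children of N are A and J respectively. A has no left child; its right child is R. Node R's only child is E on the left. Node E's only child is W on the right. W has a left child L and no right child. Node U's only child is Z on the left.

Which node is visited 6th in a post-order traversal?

J

Post-order visits the left subtree, then the right subtree, then the node.
At H: go left to T.
  At T: go left to N.
    At N: go left to A.
      At A: no left child.
      At A: go right to R.
        At R: go left to E.
          At E: no left child.
          At E: go right to W.
            At W: go left to L.
              L is a leaf — visit L.
            At W: no right child.
            Visit W.
          Visit E.
        At R: no right child.
        Visit R.
      Visit A.
    At N: go right to J.
      J is a leaf — visit J.
    Visit N.
  At T: go right to X.
    X is a leaf — visit X.
  Visit T.
At H: go right to C.
  At C: go left to Q.
    Q is a leaf — visit Q.
  At C: go right to U.
    At U: go left to Z.
      Z is a leaf — visit Z.
    At U: no right child.
    Visit U.
  Visit C.
Visit H.
Full post-order sequence: L, W, E, R, A, J, N, X, T, Q, Z, U, C, H.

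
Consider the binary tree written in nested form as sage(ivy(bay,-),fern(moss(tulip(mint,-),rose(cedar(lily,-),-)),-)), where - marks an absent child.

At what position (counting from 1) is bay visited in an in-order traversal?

In-order visits the left subtree, then the node, then the right subtree.
At sage: go left to ivy.
  At ivy: go left to bay.
    bay is a leaf — visit bay.
  Visit ivy.
  At ivy: no right child.
Visit sage.
At sage: go right to fern.
  At fern: go left to moss.
    At moss: go left to tulip.
      At tulip: go left to mint.
        mint is a leaf — visit mint.
      Visit tulip.
      At tulip: no right child.
    Visit moss.
    At moss: go right to rose.
      At rose: go left to cedar.
        At cedar: go left to lily.
          lily is a leaf — visit lily.
        Visit cedar.
        At cedar: no right child.
      Visit rose.
      At rose: no right child.
  Visit fern.
  At fern: no right child.
Full in-order sequence: bay, ivy, sage, mint, tulip, moss, lily, cedar, rose, fern.

1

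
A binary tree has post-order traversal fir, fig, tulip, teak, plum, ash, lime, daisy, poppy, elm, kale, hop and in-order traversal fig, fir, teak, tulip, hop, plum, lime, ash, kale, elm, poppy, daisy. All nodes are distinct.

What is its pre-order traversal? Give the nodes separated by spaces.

The last element of post-order is the root; it splits in-order into left and right subtrees.
Root hop: left subtree has 4 nodes {fig, fir, teak, tulip}, right has 7 {plum, lime, ash, kale, elm, poppy, daisy}.
  Root teak: left subtree has 2 nodes {fig, fir}, right has 1 {tulip}.
    Root fig: left subtree has 0 nodes { }, right has 1 {fir}.
  Root kale: left subtree has 3 nodes {plum, lime, ash}, right has 3 {elm, poppy, daisy}.
    Root lime: left subtree has 1 node {plum}, right has 1 {ash}.
    Root elm: left subtree has 0 nodes { }, right has 2 {poppy, daisy}.
      Root poppy: left subtree has 0 nodes { }, right has 1 {daisy}.

hop teak fig fir tulip kale lime plum ash elm poppy daisy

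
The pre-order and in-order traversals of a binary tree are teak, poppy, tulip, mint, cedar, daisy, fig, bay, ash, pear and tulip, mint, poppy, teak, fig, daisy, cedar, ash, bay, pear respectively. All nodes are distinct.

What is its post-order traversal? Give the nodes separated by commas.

The first element of pre-order is the root; it splits in-order into left and right subtrees.
Root teak: left subtree has 3 nodes {tulip, mint, poppy}, right has 6 {fig, daisy, cedar, ash, bay, pear}.
  Root poppy: left subtree has 2 nodes {tulip, mint}, right has 0 { }.
    Root tulip: left subtree has 0 nodes { }, right has 1 {mint}.
  Root cedar: left subtree has 2 nodes {fig, daisy}, right has 3 {ash, bay, pear}.
    Root daisy: left subtree has 1 node {fig}, right has 0 { }.
    Root bay: left subtree has 1 node {ash}, right has 1 {pear}.

mint, tulip, poppy, fig, daisy, ash, pear, bay, cedar, teak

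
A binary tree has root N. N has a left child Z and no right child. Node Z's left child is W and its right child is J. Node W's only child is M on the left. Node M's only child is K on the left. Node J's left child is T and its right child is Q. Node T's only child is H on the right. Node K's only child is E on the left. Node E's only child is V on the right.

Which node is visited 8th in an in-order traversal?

H

In-order visits the left subtree, then the node, then the right subtree.
At N: go left to Z.
  At Z: go left to W.
    At W: go left to M.
      At M: go left to K.
        At K: go left to E.
          At E: no left child.
          Visit E.
          At E: go right to V.
            V is a leaf — visit V.
        Visit K.
        At K: no right child.
      Visit M.
      At M: no right child.
    Visit W.
    At W: no right child.
  Visit Z.
  At Z: go right to J.
    At J: go left to T.
      At T: no left child.
      Visit T.
      At T: go right to H.
        H is a leaf — visit H.
    Visit J.
    At J: go right to Q.
      Q is a leaf — visit Q.
Visit N.
At N: no right child.
Full in-order sequence: E, V, K, M, W, Z, T, H, J, Q, N.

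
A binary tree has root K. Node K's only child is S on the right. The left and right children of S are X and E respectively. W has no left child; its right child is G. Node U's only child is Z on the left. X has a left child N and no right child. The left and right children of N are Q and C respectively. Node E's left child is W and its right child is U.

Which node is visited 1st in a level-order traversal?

Level-order visits nodes level by level from the root, left to right within each level.
Level 0: K
Level 1: S
Level 2: X, E
Level 3: N, W, U
Level 4: Q, C, G, Z
Full level-order sequence: K, S, X, E, N, W, U, Q, C, G, Z.

K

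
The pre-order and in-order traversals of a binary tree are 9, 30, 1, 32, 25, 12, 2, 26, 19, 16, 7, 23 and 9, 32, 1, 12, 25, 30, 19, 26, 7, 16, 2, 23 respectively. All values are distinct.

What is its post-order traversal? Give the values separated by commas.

32, 12, 25, 1, 19, 7, 16, 26, 23, 2, 30, 9

The first element of pre-order is the root; it splits in-order into left and right subtrees.
Root 9: left subtree has 0 nodes { }, right has 11 {32, 1, 12, 25, 30, 19, 26, 7, 16, 2, 23}.
  Root 30: left subtree has 4 nodes {32, 1, 12, 25}, right has 6 {19, 26, 7, 16, 2, 23}.
    Root 1: left subtree has 1 node {32}, right has 2 {12, 25}.
      Root 25: left subtree has 1 node {12}, right has 0 { }.
    Root 2: left subtree has 4 nodes {19, 26, 7, 16}, right has 1 {23}.
      Root 26: left subtree has 1 node {19}, right has 2 {7, 16}.
        Root 16: left subtree has 1 node {7}, right has 0 { }.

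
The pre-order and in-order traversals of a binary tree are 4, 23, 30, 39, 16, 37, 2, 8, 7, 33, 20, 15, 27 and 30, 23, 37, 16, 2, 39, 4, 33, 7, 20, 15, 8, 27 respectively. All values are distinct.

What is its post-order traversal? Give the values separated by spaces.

The first element of pre-order is the root; it splits in-order into left and right subtrees.
Root 4: left subtree has 6 nodes {30, 23, 37, 16, 2, 39}, right has 6 {33, 7, 20, 15, 8, 27}.
  Root 23: left subtree has 1 node {30}, right has 4 {37, 16, 2, 39}.
    Root 39: left subtree has 3 nodes {37, 16, 2}, right has 0 { }.
      Root 16: left subtree has 1 node {37}, right has 1 {2}.
  Root 8: left subtree has 4 nodes {33, 7, 20, 15}, right has 1 {27}.
    Root 7: left subtree has 1 node {33}, right has 2 {20, 15}.
      Root 20: left subtree has 0 nodes { }, right has 1 {15}.

30 37 2 16 39 23 33 15 20 7 27 8 4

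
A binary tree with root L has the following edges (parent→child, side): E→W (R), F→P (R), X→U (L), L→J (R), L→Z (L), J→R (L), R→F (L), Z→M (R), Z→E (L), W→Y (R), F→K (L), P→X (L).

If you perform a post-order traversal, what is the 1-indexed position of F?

Post-order visits the left subtree, then the right subtree, then the node.
At L: go left to Z.
  At Z: go left to E.
    At E: no left child.
    At E: go right to W.
      At W: no left child.
      At W: go right to Y.
        Y is a leaf — visit Y.
      Visit W.
    Visit E.
  At Z: go right to M.
    M is a leaf — visit M.
  Visit Z.
At L: go right to J.
  At J: go left to R.
    At R: go left to F.
      At F: go left to K.
        K is a leaf — visit K.
      At F: go right to P.
        At P: go left to X.
          At X: go left to U.
            U is a leaf — visit U.
          At X: no right child.
          Visit X.
        At P: no right child.
        Visit P.
      Visit F.
    At R: no right child.
    Visit R.
  At J: no right child.
  Visit J.
Visit L.
Full post-order sequence: Y, W, E, M, Z, K, U, X, P, F, R, J, L.

10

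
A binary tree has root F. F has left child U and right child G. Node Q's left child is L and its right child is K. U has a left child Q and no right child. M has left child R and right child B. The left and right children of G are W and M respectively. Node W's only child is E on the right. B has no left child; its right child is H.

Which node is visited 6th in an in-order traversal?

In-order visits the left subtree, then the node, then the right subtree.
At F: go left to U.
  At U: go left to Q.
    At Q: go left to L.
      L is a leaf — visit L.
    Visit Q.
    At Q: go right to K.
      K is a leaf — visit K.
  Visit U.
  At U: no right child.
Visit F.
At F: go right to G.
  At G: go left to W.
    At W: no left child.
    Visit W.
    At W: go right to E.
      E is a leaf — visit E.
  Visit G.
  At G: go right to M.
    At M: go left to R.
      R is a leaf — visit R.
    Visit M.
    At M: go right to B.
      At B: no left child.
      Visit B.
      At B: go right to H.
        H is a leaf — visit H.
Full in-order sequence: L, Q, K, U, F, W, E, G, R, M, B, H.

W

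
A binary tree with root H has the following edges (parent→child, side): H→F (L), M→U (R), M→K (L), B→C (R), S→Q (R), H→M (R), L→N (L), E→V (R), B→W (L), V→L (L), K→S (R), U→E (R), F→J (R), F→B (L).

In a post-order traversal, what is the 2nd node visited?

Post-order visits the left subtree, then the right subtree, then the node.
At H: go left to F.
  At F: go left to B.
    At B: go left to W.
      W is a leaf — visit W.
    At B: go right to C.
      C is a leaf — visit C.
    Visit B.
  At F: go right to J.
    J is a leaf — visit J.
  Visit F.
At H: go right to M.
  At M: go left to K.
    At K: no left child.
    At K: go right to S.
      At S: no left child.
      At S: go right to Q.
        Q is a leaf — visit Q.
      Visit S.
    Visit K.
  At M: go right to U.
    At U: no left child.
    At U: go right to E.
      At E: no left child.
      At E: go right to V.
        At V: go left to L.
          At L: go left to N.
            N is a leaf — visit N.
          At L: no right child.
          Visit L.
        At V: no right child.
        Visit V.
      Visit E.
    Visit U.
  Visit M.
Visit H.
Full post-order sequence: W, C, B, J, F, Q, S, K, N, L, V, E, U, M, H.

C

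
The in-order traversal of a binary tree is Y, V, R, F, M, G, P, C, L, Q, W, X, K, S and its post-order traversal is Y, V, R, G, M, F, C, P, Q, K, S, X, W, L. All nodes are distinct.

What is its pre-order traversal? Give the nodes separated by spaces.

The last element of post-order is the root; it splits in-order into left and right subtrees.
Root L: left subtree has 8 nodes {Y, V, R, F, M, G, P, C}, right has 5 {Q, W, X, K, S}.
  Root P: left subtree has 6 nodes {Y, V, R, F, M, G}, right has 1 {C}.
    Root F: left subtree has 3 nodes {Y, V, R}, right has 2 {M, G}.
      Root R: left subtree has 2 nodes {Y, V}, right has 0 { }.
        Root V: left subtree has 1 node {Y}, right has 0 { }.
      Root M: left subtree has 0 nodes { }, right has 1 {G}.
  Root W: left subtree has 1 node {Q}, right has 3 {X, K, S}.
    Root X: left subtree has 0 nodes { }, right has 2 {K, S}.
      Root S: left subtree has 1 node {K}, right has 0 { }.

L P F R V Y M G C W Q X S K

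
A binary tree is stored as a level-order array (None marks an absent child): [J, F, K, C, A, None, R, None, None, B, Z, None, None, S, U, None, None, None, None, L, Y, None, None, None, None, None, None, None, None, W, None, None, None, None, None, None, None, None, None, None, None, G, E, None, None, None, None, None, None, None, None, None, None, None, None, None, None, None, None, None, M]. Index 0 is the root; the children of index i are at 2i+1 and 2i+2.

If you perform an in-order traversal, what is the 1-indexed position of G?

5

In-order visits the left subtree, then the node, then the right subtree.
At J: go left to F.
  At F: go left to C.
    C is a leaf — visit C.
  Visit F.
  At F: go right to A.
    At A: go left to B.
      At B: go left to L.
        L is a leaf — visit L.
      Visit B.
      At B: go right to Y.
        At Y: go left to G.
          G is a leaf — visit G.
        Visit Y.
        At Y: go right to E.
          E is a leaf — visit E.
    Visit A.
    At A: go right to Z.
      Z is a leaf — visit Z.
Visit J.
At J: go right to K.
  At K: no left child.
  Visit K.
  At K: go right to R.
    At R: go left to S.
      S is a leaf — visit S.
    Visit R.
    At R: go right to U.
      At U: go left to W.
        At W: no left child.
        Visit W.
        At W: go right to M.
          M is a leaf — visit M.
      Visit U.
      At U: no right child.
Full in-order sequence: C, F, L, B, G, Y, E, A, Z, J, K, S, R, W, M, U.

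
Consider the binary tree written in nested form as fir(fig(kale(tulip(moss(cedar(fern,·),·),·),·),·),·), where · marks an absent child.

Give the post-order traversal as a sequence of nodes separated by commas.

Post-order visits the left subtree, then the right subtree, then the node.
At fir: go left to fig.
  At fig: go left to kale.
    At kale: go left to tulip.
      At tulip: go left to moss.
        At moss: go left to cedar.
          At cedar: go left to fern.
            fern is a leaf — visit fern.
          At cedar: no right child.
          Visit cedar.
        At moss: no right child.
        Visit moss.
      At tulip: no right child.
      Visit tulip.
    At kale: no right child.
    Visit kale.
  At fig: no right child.
  Visit fig.
At fir: no right child.
Visit fir.

fern, cedar, moss, tulip, kale, fig, fir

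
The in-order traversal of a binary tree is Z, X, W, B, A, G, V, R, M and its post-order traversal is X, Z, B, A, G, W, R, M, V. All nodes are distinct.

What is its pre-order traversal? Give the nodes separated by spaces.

V W Z X G A B M R

The last element of post-order is the root; it splits in-order into left and right subtrees.
Root V: left subtree has 6 nodes {Z, X, W, B, A, G}, right has 2 {R, M}.
  Root W: left subtree has 2 nodes {Z, X}, right has 3 {B, A, G}.
    Root Z: left subtree has 0 nodes { }, right has 1 {X}.
    Root G: left subtree has 2 nodes {B, A}, right has 0 { }.
      Root A: left subtree has 1 node {B}, right has 0 { }.
  Root M: left subtree has 1 node {R}, right has 0 { }.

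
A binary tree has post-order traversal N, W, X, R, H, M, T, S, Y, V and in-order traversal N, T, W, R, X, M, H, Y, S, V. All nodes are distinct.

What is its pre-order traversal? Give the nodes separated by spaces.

The last element of post-order is the root; it splits in-order into left and right subtrees.
Root V: left subtree has 9 nodes {N, T, W, R, X, M, H, Y, S}, right has 0 { }.
  Root Y: left subtree has 7 nodes {N, T, W, R, X, M, H}, right has 1 {S}.
    Root T: left subtree has 1 node {N}, right has 5 {W, R, X, M, H}.
      Root M: left subtree has 3 nodes {W, R, X}, right has 1 {H}.
        Root R: left subtree has 1 node {W}, right has 1 {X}.

V Y T N M R W X H S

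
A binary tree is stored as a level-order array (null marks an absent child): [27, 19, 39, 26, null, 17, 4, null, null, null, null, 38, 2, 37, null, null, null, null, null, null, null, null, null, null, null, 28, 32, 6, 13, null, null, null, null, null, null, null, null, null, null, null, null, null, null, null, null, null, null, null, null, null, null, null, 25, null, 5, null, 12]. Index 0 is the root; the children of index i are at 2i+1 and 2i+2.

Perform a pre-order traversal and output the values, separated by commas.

27, 19, 26, 39, 17, 38, 2, 28, 25, 32, 5, 4, 37, 6, 12, 13

Pre-order visits the node, then its left subtree, then its right subtree.
Visit 27.
At 27: go left to 19.
  Visit 19.
  At 19: go left to 26.
    26 is a leaf — visit 26.
  At 19: no right child.
At 27: go right to 39.
  Visit 39.
  At 39: go left to 17.
    Visit 17.
    At 17: go left to 38.
      38 is a leaf — visit 38.
    At 17: go right to 2.
      Visit 2.
      At 2: go left to 28.
        Visit 28.
        At 28: no left child.
        At 28: go right to 25.
          25 is a leaf — visit 25.
      At 2: go right to 32.
        Visit 32.
        At 32: no left child.
        At 32: go right to 5.
          5 is a leaf — visit 5.
  At 39: go right to 4.
    Visit 4.
    At 4: go left to 37.
      Visit 37.
      At 37: go left to 6.
        Visit 6.
        At 6: no left child.
        At 6: go right to 12.
          12 is a leaf — visit 12.
      At 37: go right to 13.
        13 is a leaf — visit 13.
    At 4: no right child.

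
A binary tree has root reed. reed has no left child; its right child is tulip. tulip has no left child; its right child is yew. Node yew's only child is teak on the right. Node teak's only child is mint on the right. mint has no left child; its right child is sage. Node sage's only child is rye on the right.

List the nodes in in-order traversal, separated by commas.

reed, tulip, yew, teak, mint, sage, rye

In-order visits the left subtree, then the node, then the right subtree.
At reed: no left child.
Visit reed.
At reed: go right to tulip.
  At tulip: no left child.
  Visit tulip.
  At tulip: go right to yew.
    At yew: no left child.
    Visit yew.
    At yew: go right to teak.
      At teak: no left child.
      Visit teak.
      At teak: go right to mint.
        At mint: no left child.
        Visit mint.
        At mint: go right to sage.
          At sage: no left child.
          Visit sage.
          At sage: go right to rye.
            rye is a leaf — visit rye.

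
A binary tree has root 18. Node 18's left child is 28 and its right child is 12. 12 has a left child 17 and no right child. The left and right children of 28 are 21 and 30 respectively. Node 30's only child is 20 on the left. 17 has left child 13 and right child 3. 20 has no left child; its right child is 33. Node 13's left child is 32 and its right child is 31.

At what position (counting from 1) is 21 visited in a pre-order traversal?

Pre-order visits the node, then its left subtree, then its right subtree.
Visit 18.
At 18: go left to 28.
  Visit 28.
  At 28: go left to 21.
    21 is a leaf — visit 21.
  At 28: go right to 30.
    Visit 30.
    At 30: go left to 20.
      Visit 20.
      At 20: no left child.
      At 20: go right to 33.
        33 is a leaf — visit 33.
    At 30: no right child.
At 18: go right to 12.
  Visit 12.
  At 12: go left to 17.
    Visit 17.
    At 17: go left to 13.
      Visit 13.
      At 13: go left to 32.
        32 is a leaf — visit 32.
      At 13: go right to 31.
        31 is a leaf — visit 31.
    At 17: go right to 3.
      3 is a leaf — visit 3.
  At 12: no right child.
Full pre-order sequence: 18, 28, 21, 30, 20, 33, 12, 17, 13, 32, 31, 3.

3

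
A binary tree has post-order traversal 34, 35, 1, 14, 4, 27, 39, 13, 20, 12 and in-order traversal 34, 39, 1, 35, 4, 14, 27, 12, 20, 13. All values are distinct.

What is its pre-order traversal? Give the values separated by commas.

The last element of post-order is the root; it splits in-order into left and right subtrees.
Root 12: left subtree has 7 nodes {34, 39, 1, 35, 4, 14, 27}, right has 2 {20, 13}.
  Root 39: left subtree has 1 node {34}, right has 5 {1, 35, 4, 14, 27}.
    Root 27: left subtree has 4 nodes {1, 35, 4, 14}, right has 0 { }.
      Root 4: left subtree has 2 nodes {1, 35}, right has 1 {14}.
        Root 1: left subtree has 0 nodes { }, right has 1 {35}.
  Root 20: left subtree has 0 nodes { }, right has 1 {13}.

12, 39, 34, 27, 4, 1, 35, 14, 20, 13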